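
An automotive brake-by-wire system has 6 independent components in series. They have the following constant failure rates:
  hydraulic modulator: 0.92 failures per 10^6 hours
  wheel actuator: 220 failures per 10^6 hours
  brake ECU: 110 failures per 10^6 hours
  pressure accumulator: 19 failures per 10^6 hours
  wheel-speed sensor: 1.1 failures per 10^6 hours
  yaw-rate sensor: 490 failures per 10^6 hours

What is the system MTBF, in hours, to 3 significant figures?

1190

Series of exponential components: λ_sys = Σ λ_i
λ_sys = 0.00000092 + 0.00022 + 0.00011 + 0.000019 + 0.0000011 + 0.00049 = 8.4102e-04 /h
MTBF = 1 / λ_sys = 1190 h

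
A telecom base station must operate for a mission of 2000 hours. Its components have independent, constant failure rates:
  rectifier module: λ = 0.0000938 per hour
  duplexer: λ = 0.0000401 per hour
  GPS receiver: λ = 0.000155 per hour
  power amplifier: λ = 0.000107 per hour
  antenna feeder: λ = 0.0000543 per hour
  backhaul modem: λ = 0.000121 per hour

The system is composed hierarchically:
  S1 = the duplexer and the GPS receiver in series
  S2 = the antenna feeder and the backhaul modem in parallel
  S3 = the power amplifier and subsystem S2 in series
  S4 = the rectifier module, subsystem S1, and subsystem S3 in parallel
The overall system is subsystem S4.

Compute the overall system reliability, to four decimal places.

R(rectifier module) = exp(−0.0000938 × 2000) = 0.828946
R(duplexer) = exp(−0.0000401 × 2000) = 0.922932
R(GPS receiver) = exp(−0.000155 × 2000) = 0.733447
R(power amplifier) = exp(−0.000107 × 2000) = 0.807348
R(antenna feeder) = exp(−0.0000543 × 2000) = 0.897089
R(backhaul modem) = exp(−0.000121 × 2000) = 0.785056
Series (duplexer and GPS receiver): 0.922932 × 0.733447 = 0.676922
Parallel (antenna feeder and backhaul modem): 1 − (1 − 0.897089)(1 − 0.785056) = 0.977880
Series (power amplifier and [0.977880]): 0.807348 × 0.977880 = 0.789489
Parallel (rectifier module, [0.676922], and [0.789489]): 1 − (1 − 0.828946)(1 − 0.676922)(1 − 0.789489) = 0.9884

0.9884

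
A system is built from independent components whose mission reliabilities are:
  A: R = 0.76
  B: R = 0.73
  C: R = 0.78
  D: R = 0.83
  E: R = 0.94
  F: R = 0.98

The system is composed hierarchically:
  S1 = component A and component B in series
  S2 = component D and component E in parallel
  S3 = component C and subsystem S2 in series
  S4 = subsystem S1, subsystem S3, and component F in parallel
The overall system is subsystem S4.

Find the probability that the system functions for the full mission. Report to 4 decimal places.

0.9980

Series (A and B): 0.760000 × 0.730000 = 0.554800
Parallel (D and E): 1 − (1 − 0.830000)(1 − 0.940000) = 0.989800
Series (C and [0.989800]): 0.780000 × 0.989800 = 0.772044
Parallel ([0.554800], [0.772044], and F): 1 − (1 − 0.554800)(1 − 0.772044)(1 − 0.980000) = 0.9980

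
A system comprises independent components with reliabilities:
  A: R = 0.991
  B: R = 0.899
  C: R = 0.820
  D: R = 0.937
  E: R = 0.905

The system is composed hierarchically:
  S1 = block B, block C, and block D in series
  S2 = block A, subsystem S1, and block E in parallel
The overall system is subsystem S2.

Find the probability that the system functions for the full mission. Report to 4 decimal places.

Series (B, C, and D): 0.899000 × 0.820000 × 0.937000 = 0.690738
Parallel (A, [0.690738], and E): 1 − (1 − 0.991000)(1 − 0.690738)(1 − 0.905000) = 0.9997

0.9997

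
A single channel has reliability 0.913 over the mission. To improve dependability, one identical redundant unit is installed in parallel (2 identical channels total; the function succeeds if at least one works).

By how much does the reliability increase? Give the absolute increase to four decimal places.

0.0794

R_before = 0.913
R_after = 1 − (1 − 0.913)^2 = 0.9924
ΔR = 0.9924 − 0.913 = 0.0794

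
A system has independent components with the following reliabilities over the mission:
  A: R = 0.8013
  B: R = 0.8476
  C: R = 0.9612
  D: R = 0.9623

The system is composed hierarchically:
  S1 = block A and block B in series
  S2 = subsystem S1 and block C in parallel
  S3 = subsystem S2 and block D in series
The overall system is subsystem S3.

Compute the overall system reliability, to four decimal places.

0.9503

Series (A and B): 0.801300 × 0.847600 = 0.679182
Parallel ([0.679182] and C): 1 − (1 − 0.679182)(1 − 0.961200) = 0.987552
Series ([0.987552] and D): 0.987552 × 0.962300 = 0.9503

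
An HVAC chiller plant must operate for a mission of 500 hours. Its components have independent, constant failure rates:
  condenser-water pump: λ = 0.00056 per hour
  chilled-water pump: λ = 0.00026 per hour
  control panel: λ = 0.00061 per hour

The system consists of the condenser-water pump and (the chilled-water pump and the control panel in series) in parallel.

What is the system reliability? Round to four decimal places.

R(condenser-water pump) = exp(−0.00056 × 500) = 0.755784
R(chilled-water pump) = exp(−0.00026 × 500) = 0.878095
R(control panel) = exp(−0.00061 × 500) = 0.737123
Series (chilled-water pump and control panel): 0.878095 × 0.737123 = 0.647264
Parallel (condenser-water pump and [0.647264]): 1 − (1 − 0.755784)(1 − 0.647264) = 0.9139

0.9139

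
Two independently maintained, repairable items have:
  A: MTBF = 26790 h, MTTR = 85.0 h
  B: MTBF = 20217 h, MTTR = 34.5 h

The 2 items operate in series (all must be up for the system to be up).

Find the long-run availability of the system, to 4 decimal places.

A(A) = MTBF/(MTBF+MTTR) = 26790/(26790+85.0) = 0.996837
A(B) = MTBF/(MTBF+MTTR) = 20217/(20217+34.5) = 0.998296
Series availability: 0.996837 × 0.998296 = 0.9951

0.9951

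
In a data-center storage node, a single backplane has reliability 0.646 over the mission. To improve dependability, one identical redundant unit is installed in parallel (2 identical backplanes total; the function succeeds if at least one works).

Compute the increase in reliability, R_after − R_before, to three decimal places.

R_before = 0.646
R_after = 1 − (1 − 0.646)^2 = 0.875
ΔR = 0.875 − 0.646 = 0.229

0.229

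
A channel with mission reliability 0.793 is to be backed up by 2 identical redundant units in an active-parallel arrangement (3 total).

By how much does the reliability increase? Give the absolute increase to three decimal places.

R_before = 0.793
R_after = 1 − (1 − 0.793)^3 = 0.991
ΔR = 0.991 − 0.793 = 0.198

0.198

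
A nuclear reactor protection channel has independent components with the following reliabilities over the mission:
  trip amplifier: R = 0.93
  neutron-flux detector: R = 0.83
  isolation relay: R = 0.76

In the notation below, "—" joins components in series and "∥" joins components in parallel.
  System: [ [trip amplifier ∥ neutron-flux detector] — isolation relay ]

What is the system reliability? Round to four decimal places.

0.7510

Parallel (trip amplifier and neutron-flux detector): 1 − (1 − 0.930000)(1 − 0.830000) = 0.988100
Series ([0.988100] and isolation relay): 0.988100 × 0.760000 = 0.7510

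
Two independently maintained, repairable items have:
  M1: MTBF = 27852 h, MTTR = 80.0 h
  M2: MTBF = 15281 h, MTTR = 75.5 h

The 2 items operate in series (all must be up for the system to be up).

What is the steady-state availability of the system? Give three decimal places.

0.992

A(M1) = MTBF/(MTBF+MTTR) = 27852/(27852+80.0) = 0.997136
A(M2) = MTBF/(MTBF+MTTR) = 15281/(15281+75.5) = 0.995084
Series availability: 0.997136 × 0.995084 = 0.992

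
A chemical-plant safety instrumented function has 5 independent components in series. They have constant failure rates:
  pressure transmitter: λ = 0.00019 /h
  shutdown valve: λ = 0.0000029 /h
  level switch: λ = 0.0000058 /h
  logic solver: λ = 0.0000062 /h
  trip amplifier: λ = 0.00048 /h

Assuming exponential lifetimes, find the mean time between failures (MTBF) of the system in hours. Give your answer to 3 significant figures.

Series of exponential components: λ_sys = Σ λ_i
λ_sys = 0.00019 + 0.0000029 + 0.0000058 + 0.0000062 + 0.00048 = 6.8490e-04 /h
MTBF = 1 / λ_sys = 1460 h

1460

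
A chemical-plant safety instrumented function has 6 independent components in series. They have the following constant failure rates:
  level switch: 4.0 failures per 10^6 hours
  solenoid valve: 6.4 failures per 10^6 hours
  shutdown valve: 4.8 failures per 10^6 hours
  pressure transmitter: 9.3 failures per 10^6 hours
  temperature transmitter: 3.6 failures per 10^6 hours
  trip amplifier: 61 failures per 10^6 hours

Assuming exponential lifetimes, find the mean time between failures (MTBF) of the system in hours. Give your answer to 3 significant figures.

Series of exponential components: λ_sys = Σ λ_i
λ_sys = 0.0000040 + 0.0000064 + 0.0000048 + 0.0000093 + 0.0000036 + 0.000061 = 8.9100e-05 /h
MTBF = 1 / λ_sys = 11200 h

11200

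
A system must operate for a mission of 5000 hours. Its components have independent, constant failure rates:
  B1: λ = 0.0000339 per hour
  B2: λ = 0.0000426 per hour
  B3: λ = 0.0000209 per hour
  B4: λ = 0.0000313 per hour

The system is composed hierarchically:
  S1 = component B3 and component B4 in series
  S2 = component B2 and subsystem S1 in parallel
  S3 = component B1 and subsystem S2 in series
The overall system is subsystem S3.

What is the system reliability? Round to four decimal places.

R(B1) = exp(−0.0000339 × 5000) = 0.844087
R(B2) = exp(−0.0000426 × 5000) = 0.808156
R(B3) = exp(−0.0000209 × 5000) = 0.900775
R(B4) = exp(−0.0000313 × 5000) = 0.855132
Series (B3 and B4): 0.900775 × 0.855132 = 0.770282
Parallel (B2 and [0.770282]): 1 − (1 − 0.808156)(1 − 0.770282) = 0.955930
Series (B1 and [0.955930]): 0.844087 × 0.955930 = 0.8069

0.8069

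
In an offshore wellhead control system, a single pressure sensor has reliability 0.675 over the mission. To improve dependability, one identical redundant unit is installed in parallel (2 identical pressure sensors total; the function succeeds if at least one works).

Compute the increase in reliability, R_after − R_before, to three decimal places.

R_before = 0.675
R_after = 1 − (1 − 0.675)^2 = 0.894
ΔR = 0.894 − 0.675 = 0.219

0.219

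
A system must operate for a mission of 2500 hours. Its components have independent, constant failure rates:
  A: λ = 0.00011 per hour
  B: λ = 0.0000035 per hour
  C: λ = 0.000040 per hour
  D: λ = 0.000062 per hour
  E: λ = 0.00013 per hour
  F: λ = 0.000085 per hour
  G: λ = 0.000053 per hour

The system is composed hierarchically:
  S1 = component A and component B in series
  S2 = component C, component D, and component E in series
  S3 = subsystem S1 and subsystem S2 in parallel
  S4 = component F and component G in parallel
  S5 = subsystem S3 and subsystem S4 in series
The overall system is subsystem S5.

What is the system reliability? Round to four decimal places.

0.8701

R(A) = exp(−0.00011 × 2500) = 0.759572
R(B) = exp(−0.0000035 × 2500) = 0.991288
R(C) = exp(−0.000040 × 2500) = 0.904837
R(D) = exp(−0.000062 × 2500) = 0.856415
R(E) = exp(−0.00013 × 2500) = 0.722527
R(F) = exp(−0.000085 × 2500) = 0.808560
R(G) = exp(−0.000053 × 2500) = 0.875903
Series (A and B): 0.759572 × 0.991288 = 0.752955
Series (C, D, and E): 0.904837 × 0.856415 × 0.722527 = 0.559898
Parallel ([0.752955] and [0.559898]): 1 − (1 − 0.752955)(1 − 0.559898) = 0.891275
Parallel (F and G): 1 − (1 − 0.808560)(1 − 0.875903) = 0.976243
Series ([0.891275] and [0.976243]): 0.891275 × 0.976243 = 0.8701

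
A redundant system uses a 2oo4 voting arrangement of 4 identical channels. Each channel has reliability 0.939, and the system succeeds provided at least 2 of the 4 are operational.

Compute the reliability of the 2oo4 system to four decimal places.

R = Σ_{i=2}^{4} C(4,i) p^i (1−p)^{4−i} with p = 0.939
C(4,2)·0.939^2·0.061^2 = 0.019685
C(4,3)·0.939^3·0.061^1 = 0.202016
C(4,4)·0.939^4·0.061^0 = 0.777432
Sum = 0.9991

0.9991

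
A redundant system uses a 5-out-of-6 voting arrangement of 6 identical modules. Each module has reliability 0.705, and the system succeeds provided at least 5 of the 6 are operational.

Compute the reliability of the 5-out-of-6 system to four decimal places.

0.4310

R = Σ_{i=5}^{6} C(6,i) p^i (1−p)^{6−i} with p = 0.705
C(6,5)·0.705^5·0.295^1 = 0.308261
C(6,6)·0.705^6·0.295^0 = 0.122782
Sum = 0.4310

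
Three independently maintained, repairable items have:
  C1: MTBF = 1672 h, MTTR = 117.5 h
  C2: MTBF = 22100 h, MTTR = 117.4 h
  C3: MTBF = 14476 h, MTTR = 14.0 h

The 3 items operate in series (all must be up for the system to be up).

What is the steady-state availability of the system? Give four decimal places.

0.9285

A(C1) = MTBF/(MTBF+MTTR) = 1672/(1672+117.5) = 0.934339
A(C2) = MTBF/(MTBF+MTTR) = 22100/(22100+117.4) = 0.994716
A(C3) = MTBF/(MTBF+MTTR) = 14476/(14476+14.0) = 0.999034
Series availability: 0.934339 × 0.994716 × 0.999034 = 0.9285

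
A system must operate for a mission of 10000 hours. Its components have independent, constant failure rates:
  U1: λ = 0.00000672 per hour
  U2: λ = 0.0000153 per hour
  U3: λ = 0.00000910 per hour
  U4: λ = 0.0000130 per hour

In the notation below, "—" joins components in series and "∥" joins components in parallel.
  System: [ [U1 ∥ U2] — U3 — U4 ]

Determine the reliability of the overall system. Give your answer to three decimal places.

R(U1) = exp(−0.00000672 × 10000) = 0.93501
R(U2) = exp(−0.0000153 × 10000) = 0.85813
R(U3) = exp(−0.00000910 × 10000) = 0.91302
R(U4) = exp(−0.0000130 × 10000) = 0.87810
Parallel (U1 and U2): 1 − (1 − 0.93501)(1 − 0.85813) = 0.99078
Series ([0.99078], U3, and U4): 0.99078 × 0.91302 × 0.87810 = 0.794

0.794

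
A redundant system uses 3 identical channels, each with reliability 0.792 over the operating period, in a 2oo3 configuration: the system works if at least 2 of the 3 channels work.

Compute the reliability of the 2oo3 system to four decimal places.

R = Σ_{i=2}^{3} C(3,i) p^i (1−p)^{3−i} with p = 0.792
C(3,2)·0.792^2·0.208^1 = 0.391413
C(3,3)·0.792^3·0.208^0 = 0.496793
Sum = 0.8882

0.8882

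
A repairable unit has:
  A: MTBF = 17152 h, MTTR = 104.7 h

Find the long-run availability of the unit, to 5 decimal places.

A(A) = MTBF/(MTBF+MTTR) = 17152/(17152+104.7) = 0.99393

0.99393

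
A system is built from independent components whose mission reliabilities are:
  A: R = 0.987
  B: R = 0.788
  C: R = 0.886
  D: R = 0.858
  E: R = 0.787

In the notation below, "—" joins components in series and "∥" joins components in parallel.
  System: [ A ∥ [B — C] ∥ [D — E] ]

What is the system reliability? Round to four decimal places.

Series (B and C): 0.788000 × 0.886000 = 0.698168
Series (D and E): 0.858000 × 0.787000 = 0.675246
Parallel (A, [0.698168], and [0.675246]): 1 − (1 − 0.987000)(1 − 0.698168)(1 − 0.675246) = 0.9987

0.9987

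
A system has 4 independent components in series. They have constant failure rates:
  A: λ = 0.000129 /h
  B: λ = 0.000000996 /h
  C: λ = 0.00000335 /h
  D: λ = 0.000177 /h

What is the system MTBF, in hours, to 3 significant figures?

3220

Series of exponential components: λ_sys = Σ λ_i
λ_sys = 0.000129 + 0.000000996 + 0.00000335 + 0.000177 = 3.1035e-04 /h
MTBF = 1 / λ_sys = 3220 h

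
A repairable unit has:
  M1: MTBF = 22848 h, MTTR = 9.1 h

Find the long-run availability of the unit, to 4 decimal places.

0.9996

A(M1) = MTBF/(MTBF+MTTR) = 22848/(22848+9.1) = 0.9996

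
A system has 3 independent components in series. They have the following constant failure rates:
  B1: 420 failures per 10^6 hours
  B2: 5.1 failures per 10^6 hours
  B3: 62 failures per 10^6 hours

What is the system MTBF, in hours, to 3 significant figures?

2050

Series of exponential components: λ_sys = Σ λ_i
λ_sys = 0.00042 + 0.0000051 + 0.000062 = 4.8710e-04 /h
MTBF = 1 / λ_sys = 2050 h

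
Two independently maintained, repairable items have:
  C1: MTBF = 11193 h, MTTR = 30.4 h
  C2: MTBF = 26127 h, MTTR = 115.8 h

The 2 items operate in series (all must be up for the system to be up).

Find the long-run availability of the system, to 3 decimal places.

0.993

A(C1) = MTBF/(MTBF+MTTR) = 11193/(11193+30.4) = 0.997291
A(C2) = MTBF/(MTBF+MTTR) = 26127/(26127+115.8) = 0.995587
Series availability: 0.997291 × 0.995587 = 0.993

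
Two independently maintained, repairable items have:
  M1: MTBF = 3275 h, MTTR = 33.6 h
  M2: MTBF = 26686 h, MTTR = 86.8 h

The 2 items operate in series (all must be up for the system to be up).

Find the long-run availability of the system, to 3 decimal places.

0.987

A(M1) = MTBF/(MTBF+MTTR) = 3275/(3275+33.6) = 0.989845
A(M2) = MTBF/(MTBF+MTTR) = 26686/(26686+86.8) = 0.996758
Series availability: 0.989845 × 0.996758 = 0.987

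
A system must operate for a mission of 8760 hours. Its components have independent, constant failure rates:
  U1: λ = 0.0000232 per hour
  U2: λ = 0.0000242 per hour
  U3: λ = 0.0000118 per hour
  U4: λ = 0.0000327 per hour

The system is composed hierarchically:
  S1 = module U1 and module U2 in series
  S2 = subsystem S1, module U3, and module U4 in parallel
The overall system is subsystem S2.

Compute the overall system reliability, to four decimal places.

R(U1) = exp(−0.0000232 × 8760) = 0.816089
R(U2) = exp(−0.0000242 × 8760) = 0.808971
R(U3) = exp(−0.0000118 × 8760) = 0.901795
R(U4) = exp(−0.0000327 × 8760) = 0.750923
Series (U1 and U2): 0.816089 × 0.808971 = 0.660192
Parallel ([0.660192], U3, and U4): 1 − (1 − 0.660192)(1 − 0.901795)(1 − 0.750923) = 0.9917

0.9917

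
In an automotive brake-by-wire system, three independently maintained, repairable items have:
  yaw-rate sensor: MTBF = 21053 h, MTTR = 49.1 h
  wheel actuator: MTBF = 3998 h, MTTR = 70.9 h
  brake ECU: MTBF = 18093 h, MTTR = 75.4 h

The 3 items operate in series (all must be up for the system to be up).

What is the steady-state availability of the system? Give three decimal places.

A(yaw-rate sensor) = MTBF/(MTBF+MTTR) = 21053/(21053+49.1) = 0.997673
A(wheel actuator) = MTBF/(MTBF+MTTR) = 3998/(3998+70.9) = 0.982575
A(brake ECU) = MTBF/(MTBF+MTTR) = 18093/(18093+75.4) = 0.995850
Series availability: 0.997673 × 0.982575 × 0.995850 = 0.976

0.976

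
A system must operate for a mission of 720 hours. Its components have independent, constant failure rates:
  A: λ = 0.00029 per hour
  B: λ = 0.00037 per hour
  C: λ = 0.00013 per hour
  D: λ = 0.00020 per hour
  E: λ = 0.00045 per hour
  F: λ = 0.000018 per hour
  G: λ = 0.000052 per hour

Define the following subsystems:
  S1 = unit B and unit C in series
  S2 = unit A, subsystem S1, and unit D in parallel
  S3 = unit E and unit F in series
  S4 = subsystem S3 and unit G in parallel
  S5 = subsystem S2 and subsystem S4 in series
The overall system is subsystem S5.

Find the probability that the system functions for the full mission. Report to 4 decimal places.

R(A) = exp(−0.00029 × 720) = 0.811558
R(B) = exp(−0.00037 × 720) = 0.766133
R(C) = exp(−0.00013 × 720) = 0.910647
R(D) = exp(−0.00020 × 720) = 0.865888
R(E) = exp(−0.00045 × 720) = 0.723250
R(F) = exp(−0.000018 × 720) = 0.987124
R(G) = exp(−0.000052 × 720) = 0.963252
Series (B and C): 0.766133 × 0.910647 = 0.697677
Parallel (A, [0.697677], and D): 1 − (1 − 0.811558)(1 − 0.697677)(1 − 0.865888) = 0.992360
Series (E and F): 0.723250 × 0.987124 = 0.713937
Parallel ([0.713937] and G): 1 − (1 − 0.713937)(1 − 0.963252) = 0.989488
Series ([0.992360] and [0.989488]): 0.992360 × 0.989488 = 0.9819

0.9819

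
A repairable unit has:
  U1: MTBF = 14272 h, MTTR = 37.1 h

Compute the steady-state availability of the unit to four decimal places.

0.9974

A(U1) = MTBF/(MTBF+MTTR) = 14272/(14272+37.1) = 0.9974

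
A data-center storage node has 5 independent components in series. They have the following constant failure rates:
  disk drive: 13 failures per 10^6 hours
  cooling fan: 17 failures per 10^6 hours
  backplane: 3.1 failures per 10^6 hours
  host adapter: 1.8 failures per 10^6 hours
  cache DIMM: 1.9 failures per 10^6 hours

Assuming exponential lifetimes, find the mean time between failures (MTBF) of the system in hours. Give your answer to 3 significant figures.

27200

Series of exponential components: λ_sys = Σ λ_i
λ_sys = 0.000013 + 0.000017 + 0.0000031 + 0.0000018 + 0.0000019 = 3.6800e-05 /h
MTBF = 1 / λ_sys = 27200 h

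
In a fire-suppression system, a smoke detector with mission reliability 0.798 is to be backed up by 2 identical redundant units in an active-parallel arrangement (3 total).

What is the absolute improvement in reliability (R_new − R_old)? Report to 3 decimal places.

R_before = 0.798
R_after = 1 − (1 − 0.798)^3 = 0.992
ΔR = 0.992 − 0.798 = 0.194

0.194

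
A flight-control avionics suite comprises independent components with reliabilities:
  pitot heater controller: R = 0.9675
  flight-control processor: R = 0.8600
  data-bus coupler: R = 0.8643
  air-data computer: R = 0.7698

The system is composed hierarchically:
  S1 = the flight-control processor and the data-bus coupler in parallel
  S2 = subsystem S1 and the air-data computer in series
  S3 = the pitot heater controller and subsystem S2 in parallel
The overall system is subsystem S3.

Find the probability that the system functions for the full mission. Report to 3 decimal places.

0.992

Parallel (flight-control processor and data-bus coupler): 1 − (1 − 0.86000)(1 − 0.86430) = 0.98100
Series ([0.98100] and air-data computer): 0.98100 × 0.76980 = 0.75517
Parallel (pitot heater controller and [0.75517]): 1 − (1 − 0.96750)(1 − 0.75517) = 0.992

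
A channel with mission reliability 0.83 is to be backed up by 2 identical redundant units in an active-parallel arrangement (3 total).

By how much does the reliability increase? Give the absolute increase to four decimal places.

R_before = 0.83
R_after = 1 − (1 − 0.83)^3 = 0.9951
ΔR = 0.9951 − 0.83 = 0.1651

0.1651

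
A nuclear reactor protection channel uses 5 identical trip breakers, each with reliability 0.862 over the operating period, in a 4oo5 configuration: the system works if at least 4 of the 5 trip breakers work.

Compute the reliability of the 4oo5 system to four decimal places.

0.8569

R = Σ_{i=4}^{5} C(5,i) p^i (1−p)^{5−i} with p = 0.862
C(5,4)·0.862^4·0.138^1 = 0.380959
C(5,5)·0.862^5·0.138^0 = 0.475923
Sum = 0.8569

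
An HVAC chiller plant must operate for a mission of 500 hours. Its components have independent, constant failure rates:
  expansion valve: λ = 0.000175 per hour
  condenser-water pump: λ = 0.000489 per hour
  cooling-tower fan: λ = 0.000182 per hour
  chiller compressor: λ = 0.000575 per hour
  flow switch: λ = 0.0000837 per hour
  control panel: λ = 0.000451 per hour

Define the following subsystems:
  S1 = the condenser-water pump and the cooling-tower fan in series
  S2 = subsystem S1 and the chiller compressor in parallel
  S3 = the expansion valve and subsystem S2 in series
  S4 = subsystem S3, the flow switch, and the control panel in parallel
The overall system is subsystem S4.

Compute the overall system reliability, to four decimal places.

R(expansion valve) = exp(−0.000175 × 500) = 0.916219
R(condenser-water pump) = exp(−0.000489 × 500) = 0.783096
R(cooling-tower fan) = exp(−0.000182 × 500) = 0.913018
R(chiller compressor) = exp(−0.000575 × 500) = 0.750137
R(flow switch) = exp(−0.0000837 × 500) = 0.959014
R(control panel) = exp(−0.000451 × 500) = 0.798117
Series (condenser-water pump and cooling-tower fan): 0.783096 × 0.913018 = 0.714981
Parallel ([0.714981] and chiller compressor): 1 − (1 − 0.714981)(1 − 0.750137) = 0.928784
Series (expansion valve and [0.928784]): 0.916219 × 0.928784 = 0.850970
Parallel ([0.850970], flow switch, and control panel): 1 − (1 − 0.850970)(1 − 0.959014)(1 − 0.798117) = 0.9988

0.9988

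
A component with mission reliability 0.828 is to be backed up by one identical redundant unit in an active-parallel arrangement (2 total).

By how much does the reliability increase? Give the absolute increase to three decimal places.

R_before = 0.828
R_after = 1 − (1 − 0.828)^2 = 0.970
ΔR = 0.970 − 0.828 = 0.142

0.142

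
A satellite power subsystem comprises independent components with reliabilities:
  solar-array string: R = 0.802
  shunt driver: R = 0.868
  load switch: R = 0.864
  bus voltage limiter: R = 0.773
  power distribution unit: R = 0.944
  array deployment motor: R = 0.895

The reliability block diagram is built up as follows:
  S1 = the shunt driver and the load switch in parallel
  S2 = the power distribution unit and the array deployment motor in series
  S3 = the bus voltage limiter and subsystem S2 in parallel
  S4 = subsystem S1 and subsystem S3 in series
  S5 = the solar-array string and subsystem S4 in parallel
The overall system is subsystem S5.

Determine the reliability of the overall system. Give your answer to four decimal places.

0.9896

Parallel (shunt driver and load switch): 1 − (1 − 0.868000)(1 − 0.864000) = 0.982048
Series (power distribution unit and array deployment motor): 0.944000 × 0.895000 = 0.844880
Parallel (bus voltage limiter and [0.844880]): 1 − (1 − 0.773000)(1 − 0.844880) = 0.964788
Series ([0.982048] and [0.964788]): 0.982048 × 0.964788 = 0.947468
Parallel (solar-array string and [0.947468]): 1 − (1 − 0.802000)(1 − 0.947468) = 0.9896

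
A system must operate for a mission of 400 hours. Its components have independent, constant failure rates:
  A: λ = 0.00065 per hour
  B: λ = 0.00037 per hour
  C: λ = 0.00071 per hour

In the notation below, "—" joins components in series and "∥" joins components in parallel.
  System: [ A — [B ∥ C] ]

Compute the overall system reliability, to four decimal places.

0.7448

R(A) = exp(−0.00065 × 400) = 0.771052
R(B) = exp(−0.00037 × 400) = 0.862431
R(C) = exp(−0.00071 × 400) = 0.752767
Parallel (B and C): 1 − (1 − 0.862431)(1 − 0.752767) = 0.965988
Series (A and [0.965988]): 0.771052 × 0.965988 = 0.7448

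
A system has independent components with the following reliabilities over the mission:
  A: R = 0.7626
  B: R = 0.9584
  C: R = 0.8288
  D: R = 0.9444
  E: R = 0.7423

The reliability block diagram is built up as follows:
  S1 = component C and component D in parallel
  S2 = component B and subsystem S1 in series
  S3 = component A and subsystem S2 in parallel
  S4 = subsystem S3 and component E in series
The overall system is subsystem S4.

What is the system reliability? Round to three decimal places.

Parallel (C and D): 1 − (1 − 0.82880)(1 − 0.94440) = 0.99048
Series (B and [0.99048]): 0.95840 × 0.99048 = 0.94928
Parallel (A and [0.94928]): 1 − (1 − 0.76260)(1 − 0.94928) = 0.98796
Series ([0.98796] and E): 0.98796 × 0.74230 = 0.733

0.733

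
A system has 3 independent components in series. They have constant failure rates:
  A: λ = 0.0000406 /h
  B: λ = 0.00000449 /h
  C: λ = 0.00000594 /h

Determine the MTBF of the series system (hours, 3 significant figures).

19600

Series of exponential components: λ_sys = Σ λ_i
λ_sys = 0.0000406 + 0.00000449 + 0.00000594 = 5.1030e-05 /h
MTBF = 1 / λ_sys = 19600 h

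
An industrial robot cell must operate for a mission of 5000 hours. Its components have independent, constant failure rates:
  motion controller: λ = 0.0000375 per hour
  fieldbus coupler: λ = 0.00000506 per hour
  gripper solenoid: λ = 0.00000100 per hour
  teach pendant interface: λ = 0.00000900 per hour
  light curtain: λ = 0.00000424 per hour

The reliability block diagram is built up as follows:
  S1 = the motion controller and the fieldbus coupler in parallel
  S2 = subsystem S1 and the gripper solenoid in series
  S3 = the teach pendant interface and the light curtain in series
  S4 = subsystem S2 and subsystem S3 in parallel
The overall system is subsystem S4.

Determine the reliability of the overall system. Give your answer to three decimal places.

R(motion controller) = exp(−0.0000375 × 5000) = 0.82903
R(fieldbus coupler) = exp(−0.00000506 × 5000) = 0.97502
R(gripper solenoid) = exp(−0.00000100 × 5000) = 0.99501
R(teach pendant interface) = exp(−0.00000900 × 5000) = 0.95600
R(light curtain) = exp(−0.00000424 × 5000) = 0.97902
Parallel (motion controller and fieldbus coupler): 1 − (1 − 0.82903)(1 − 0.97502) = 0.99573
Series ([0.99573] and gripper solenoid): 0.99573 × 0.99501 = 0.99076
Series (teach pendant interface and light curtain): 0.95600 × 0.97902 = 0.93594
Parallel ([0.99076] and [0.93594]): 1 − (1 − 0.99076)(1 − 0.93594) = 0.999

0.999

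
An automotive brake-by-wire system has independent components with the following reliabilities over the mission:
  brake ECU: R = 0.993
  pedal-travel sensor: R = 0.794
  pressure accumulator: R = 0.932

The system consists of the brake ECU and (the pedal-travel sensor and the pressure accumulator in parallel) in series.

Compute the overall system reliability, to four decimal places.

Parallel (pedal-travel sensor and pressure accumulator): 1 − (1 − 0.794000)(1 − 0.932000) = 0.985992
Series (brake ECU and [0.985992]): 0.993000 × 0.985992 = 0.9791

0.9791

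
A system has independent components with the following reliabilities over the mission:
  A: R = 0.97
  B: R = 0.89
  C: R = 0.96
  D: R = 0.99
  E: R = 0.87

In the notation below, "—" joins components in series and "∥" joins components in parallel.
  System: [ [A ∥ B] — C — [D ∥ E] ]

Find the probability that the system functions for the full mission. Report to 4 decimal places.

Parallel (A and B): 1 − (1 − 0.970000)(1 − 0.890000) = 0.996700
Parallel (D and E): 1 − (1 − 0.990000)(1 − 0.870000) = 0.998700
Series ([0.996700], C, and [0.998700]): 0.996700 × 0.960000 × 0.998700 = 0.9556

0.9556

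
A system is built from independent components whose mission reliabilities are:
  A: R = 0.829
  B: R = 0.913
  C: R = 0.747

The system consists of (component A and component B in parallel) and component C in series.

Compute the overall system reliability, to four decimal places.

0.7359

Parallel (A and B): 1 − (1 − 0.829000)(1 − 0.913000) = 0.985123
Series ([0.985123] and C): 0.985123 × 0.747000 = 0.7359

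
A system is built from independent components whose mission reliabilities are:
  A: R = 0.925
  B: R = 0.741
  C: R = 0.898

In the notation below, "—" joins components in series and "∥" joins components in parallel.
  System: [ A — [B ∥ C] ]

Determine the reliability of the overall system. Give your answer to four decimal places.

Parallel (B and C): 1 − (1 − 0.741000)(1 − 0.898000) = 0.973582
Series (A and [0.973582]): 0.925000 × 0.973582 = 0.9006

0.9006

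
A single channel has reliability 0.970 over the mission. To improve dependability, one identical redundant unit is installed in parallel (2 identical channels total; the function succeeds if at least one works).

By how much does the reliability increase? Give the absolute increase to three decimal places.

R_before = 0.970
R_after = 1 − (1 − 0.970)^2 = 0.999
ΔR = 0.999 − 0.970 = 0.029

0.029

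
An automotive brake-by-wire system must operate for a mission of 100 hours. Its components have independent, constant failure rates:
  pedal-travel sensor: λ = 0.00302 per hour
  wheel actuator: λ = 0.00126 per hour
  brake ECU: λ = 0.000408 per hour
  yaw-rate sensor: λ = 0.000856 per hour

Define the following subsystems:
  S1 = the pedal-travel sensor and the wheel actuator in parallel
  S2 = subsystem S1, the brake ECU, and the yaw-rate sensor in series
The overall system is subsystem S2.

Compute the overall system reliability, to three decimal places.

R(pedal-travel sensor) = exp(−0.00302 × 100) = 0.73934
R(wheel actuator) = exp(−0.00126 × 100) = 0.88161
R(brake ECU) = exp(−0.000408 × 100) = 0.96002
R(yaw-rate sensor) = exp(−0.000856 × 100) = 0.91796
Parallel (pedal-travel sensor and wheel actuator): 1 − (1 − 0.73934)(1 − 0.88161) = 0.96914
Series ([0.96914], brake ECU, and yaw-rate sensor): 0.96914 × 0.96002 × 0.91796 = 0.854

0.854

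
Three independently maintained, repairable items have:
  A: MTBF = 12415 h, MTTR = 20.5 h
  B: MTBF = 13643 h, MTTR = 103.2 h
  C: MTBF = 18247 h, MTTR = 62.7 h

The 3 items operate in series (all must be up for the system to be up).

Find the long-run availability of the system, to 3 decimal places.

0.987

A(A) = MTBF/(MTBF+MTTR) = 12415/(12415+20.5) = 0.998351
A(B) = MTBF/(MTBF+MTTR) = 13643/(13643+103.2) = 0.992492
A(C) = MTBF/(MTBF+MTTR) = 18247/(18247+62.7) = 0.996576
Series availability: 0.998351 × 0.992492 × 0.996576 = 0.987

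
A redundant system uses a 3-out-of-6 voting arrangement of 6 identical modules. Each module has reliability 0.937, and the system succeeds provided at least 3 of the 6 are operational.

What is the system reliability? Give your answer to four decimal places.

0.9998

R = Σ_{i=3}^{6} C(6,i) p^i (1−p)^{6−i} with p = 0.937
C(6,3)·0.937^3·0.063^3 = 0.004114
C(6,4)·0.937^4·0.063^2 = 0.045891
C(6,5)·0.937^5·0.063^1 = 0.273017
C(6,6)·0.937^6·0.063^0 = 0.676764
Sum = 0.9998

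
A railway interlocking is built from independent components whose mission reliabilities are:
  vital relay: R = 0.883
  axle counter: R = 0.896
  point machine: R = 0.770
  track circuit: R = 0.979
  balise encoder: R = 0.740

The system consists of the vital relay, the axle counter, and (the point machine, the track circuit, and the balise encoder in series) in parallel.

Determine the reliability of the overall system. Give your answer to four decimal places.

0.9946

Series (point machine, track circuit, and balise encoder): 0.770000 × 0.979000 × 0.740000 = 0.557834
Parallel (vital relay, axle counter, and [0.557834]): 1 − (1 − 0.883000)(1 − 0.896000)(1 − 0.557834) = 0.9946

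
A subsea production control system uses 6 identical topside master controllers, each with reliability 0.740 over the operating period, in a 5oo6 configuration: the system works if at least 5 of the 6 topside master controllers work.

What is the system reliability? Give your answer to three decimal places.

0.510

R = Σ_{i=5}^{6} C(6,i) p^i (1−p)^{6−i} with p = 0.740
C(6,5)·0.740^5·0.260^1 = 0.34617
C(6,6)·0.740^6·0.260^0 = 0.16421
Sum = 0.510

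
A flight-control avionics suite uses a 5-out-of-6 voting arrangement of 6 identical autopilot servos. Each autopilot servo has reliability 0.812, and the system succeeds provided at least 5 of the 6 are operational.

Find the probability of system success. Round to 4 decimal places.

R = Σ_{i=5}^{6} C(6,i) p^i (1−p)^{6−i} with p = 0.812
C(6,5)·0.812^5·0.188^1 = 0.398189
C(6,6)·0.812^6·0.188^0 = 0.286640
Sum = 0.6848

0.6848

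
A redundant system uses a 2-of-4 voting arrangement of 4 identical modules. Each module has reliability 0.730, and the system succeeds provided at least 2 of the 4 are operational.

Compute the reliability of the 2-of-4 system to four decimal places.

0.9372

R = Σ_{i=2}^{4} C(4,i) p^i (1−p)^{4−i} with p = 0.730
C(4,2)·0.730^2·0.270^2 = 0.233090
C(4,3)·0.730^3·0.270^1 = 0.420138
C(4,4)·0.730^4·0.270^0 = 0.283982
Sum = 0.9372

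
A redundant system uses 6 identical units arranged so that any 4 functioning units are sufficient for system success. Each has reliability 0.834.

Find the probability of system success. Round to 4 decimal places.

0.9384

R = Σ_{i=4}^{6} C(6,i) p^i (1−p)^{6−i} with p = 0.834
C(6,4)·0.834^4·0.166^2 = 0.199973
C(6,5)·0.834^5·0.166^1 = 0.401874
C(6,6)·0.834^6·0.166^0 = 0.336509
Sum = 0.9384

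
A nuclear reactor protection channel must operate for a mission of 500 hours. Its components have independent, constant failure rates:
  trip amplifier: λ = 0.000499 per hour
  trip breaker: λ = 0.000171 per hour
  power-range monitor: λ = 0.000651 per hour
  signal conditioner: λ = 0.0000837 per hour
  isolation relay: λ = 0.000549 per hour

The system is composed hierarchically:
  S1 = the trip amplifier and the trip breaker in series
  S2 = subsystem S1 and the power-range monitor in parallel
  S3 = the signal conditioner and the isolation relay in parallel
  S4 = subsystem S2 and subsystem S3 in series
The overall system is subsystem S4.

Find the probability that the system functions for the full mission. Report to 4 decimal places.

R(trip amplifier) = exp(−0.000499 × 500) = 0.779190
R(trip breaker) = exp(−0.000171 × 500) = 0.918053
R(power-range monitor) = exp(−0.000651 × 500) = 0.722166
R(signal conditioner) = exp(−0.0000837 × 500) = 0.959014
R(isolation relay) = exp(−0.000549 × 500) = 0.759952
Series (trip amplifier and trip breaker): 0.779190 × 0.918053 = 0.715338
Parallel ([0.715338] and power-range monitor): 1 − (1 − 0.715338)(1 − 0.722166) = 0.920911
Parallel (signal conditioner and isolation relay): 1 − (1 − 0.959014)(1 − 0.759952) = 0.990161
Series ([0.920911] and [0.990161]): 0.920911 × 0.990161 = 0.9119

0.9119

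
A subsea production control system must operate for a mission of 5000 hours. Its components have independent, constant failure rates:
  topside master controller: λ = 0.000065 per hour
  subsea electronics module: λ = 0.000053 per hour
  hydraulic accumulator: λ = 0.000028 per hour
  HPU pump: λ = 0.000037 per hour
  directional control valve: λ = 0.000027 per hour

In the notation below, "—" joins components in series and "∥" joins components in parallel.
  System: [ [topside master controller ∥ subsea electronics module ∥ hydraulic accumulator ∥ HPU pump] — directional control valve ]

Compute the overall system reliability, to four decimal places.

R(topside master controller) = exp(−0.000065 × 5000) = 0.722527
R(subsea electronics module) = exp(−0.000053 × 5000) = 0.767206
R(hydraulic accumulator) = exp(−0.000028 × 5000) = 0.869358
R(HPU pump) = exp(−0.000037 × 5000) = 0.831104
R(directional control valve) = exp(−0.000027 × 5000) = 0.873716
Parallel (topside master controller, subsea electronics module, hydraulic accumulator, and HPU pump): 1 − (1 − 0.722527)(1 − 0.767206)(1 − 0.869358)(1 − 0.831104) = 0.998575
Series ([0.998575] and directional control valve): 0.998575 × 0.873716 = 0.8725

0.8725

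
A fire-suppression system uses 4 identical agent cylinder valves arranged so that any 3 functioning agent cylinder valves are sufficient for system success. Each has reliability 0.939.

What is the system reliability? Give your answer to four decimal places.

R = Σ_{i=3}^{4} C(4,i) p^i (1−p)^{4−i} with p = 0.939
C(4,3)·0.939^3·0.061^1 = 0.202016
C(4,4)·0.939^4·0.061^0 = 0.777432
Sum = 0.9794

0.9794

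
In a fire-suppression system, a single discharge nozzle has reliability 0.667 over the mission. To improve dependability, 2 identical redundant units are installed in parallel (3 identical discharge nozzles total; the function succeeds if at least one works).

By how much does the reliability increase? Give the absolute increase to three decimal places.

R_before = 0.667
R_after = 1 − (1 − 0.667)^3 = 0.963
ΔR = 0.963 − 0.667 = 0.296

0.296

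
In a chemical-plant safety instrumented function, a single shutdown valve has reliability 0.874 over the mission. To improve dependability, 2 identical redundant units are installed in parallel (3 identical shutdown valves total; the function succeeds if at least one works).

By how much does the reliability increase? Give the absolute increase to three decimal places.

0.124

R_before = 0.874
R_after = 1 − (1 − 0.874)^3 = 0.998
ΔR = 0.998 − 0.874 = 0.124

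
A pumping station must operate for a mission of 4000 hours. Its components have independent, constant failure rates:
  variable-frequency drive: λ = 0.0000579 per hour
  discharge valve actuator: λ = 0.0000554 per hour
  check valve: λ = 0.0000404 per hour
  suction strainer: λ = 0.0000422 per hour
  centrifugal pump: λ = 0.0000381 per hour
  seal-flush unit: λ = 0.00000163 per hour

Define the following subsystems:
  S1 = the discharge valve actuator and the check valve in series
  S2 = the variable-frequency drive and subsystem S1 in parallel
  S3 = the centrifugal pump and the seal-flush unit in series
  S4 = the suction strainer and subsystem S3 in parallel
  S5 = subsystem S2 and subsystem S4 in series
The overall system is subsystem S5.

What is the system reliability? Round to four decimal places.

R(variable-frequency drive) = exp(−0.0000579 × 4000) = 0.793263
R(discharge valve actuator) = exp(−0.0000554 × 4000) = 0.801236
R(check valve) = exp(−0.0000404 × 4000) = 0.850781
R(suction strainer) = exp(−0.0000422 × 4000) = 0.844678
R(centrifugal pump) = exp(−0.0000381 × 4000) = 0.858645
R(seal-flush unit) = exp(−0.00000163 × 4000) = 0.993501
Series (discharge valve actuator and check valve): 0.801236 × 0.850781 = 0.681676
Parallel (variable-frequency drive and [0.681676]): 1 − (1 − 0.793263)(1 − 0.681676) = 0.934191
Series (centrifugal pump and seal-flush unit): 0.858645 × 0.993501 = 0.853065
Parallel (suction strainer and [0.853065]): 1 − (1 − 0.844678)(1 − 0.853065) = 0.977178
Series ([0.934191] and [0.977178]): 0.934191 × 0.977178 = 0.9129

0.9129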